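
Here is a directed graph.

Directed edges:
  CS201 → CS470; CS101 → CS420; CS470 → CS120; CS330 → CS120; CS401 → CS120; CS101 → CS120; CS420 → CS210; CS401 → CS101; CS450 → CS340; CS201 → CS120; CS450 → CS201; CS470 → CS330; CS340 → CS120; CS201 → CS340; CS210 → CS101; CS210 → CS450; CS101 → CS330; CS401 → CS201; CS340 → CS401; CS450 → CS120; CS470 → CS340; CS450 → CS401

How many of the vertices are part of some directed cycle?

8

A vertex is on a directed cycle iff it belongs to a strongly connected component of size ≥ 2 (or has a self-loop).
The vertices on cycles are {CS101, CS201, CS210, CS340, CS401, CS420, CS450, CS470} — 8 in total.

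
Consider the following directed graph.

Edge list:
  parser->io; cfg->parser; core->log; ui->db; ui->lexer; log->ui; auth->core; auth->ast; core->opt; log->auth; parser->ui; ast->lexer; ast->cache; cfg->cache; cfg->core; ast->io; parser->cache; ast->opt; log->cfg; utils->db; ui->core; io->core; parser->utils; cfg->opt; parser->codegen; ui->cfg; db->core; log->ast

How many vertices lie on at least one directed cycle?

A vertex is on a directed cycle iff it belongs to a strongly connected component of size ≥ 2 (or has a self-loop).
The vertices on cycles are {db, io, ui, ast, cfg, log, auth, core, utils, parser} — 10 in total.

10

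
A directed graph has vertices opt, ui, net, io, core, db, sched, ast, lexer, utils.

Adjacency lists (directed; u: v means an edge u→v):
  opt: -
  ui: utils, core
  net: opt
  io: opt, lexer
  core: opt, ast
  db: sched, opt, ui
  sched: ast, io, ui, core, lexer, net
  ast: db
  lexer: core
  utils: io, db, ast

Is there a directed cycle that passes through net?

net lies on a cycle iff there is a path from net back to itself.
Exploring from net, it never reaches itself; equivalently, its strongly connected component is a singleton.

No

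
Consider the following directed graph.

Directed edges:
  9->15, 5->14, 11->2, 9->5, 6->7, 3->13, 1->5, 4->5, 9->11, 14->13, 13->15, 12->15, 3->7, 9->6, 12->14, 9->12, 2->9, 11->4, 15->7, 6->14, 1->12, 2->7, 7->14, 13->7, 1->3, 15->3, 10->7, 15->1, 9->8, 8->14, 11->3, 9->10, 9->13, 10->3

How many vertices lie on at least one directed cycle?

11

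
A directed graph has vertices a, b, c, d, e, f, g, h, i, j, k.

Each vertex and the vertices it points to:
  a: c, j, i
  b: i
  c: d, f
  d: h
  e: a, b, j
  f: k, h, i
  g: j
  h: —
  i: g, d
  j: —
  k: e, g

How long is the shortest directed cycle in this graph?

5

For each vertex v, BFS finds the shortest path from v back to v.
The shortest such closed walk is e → a → c → f → k → e, length 5.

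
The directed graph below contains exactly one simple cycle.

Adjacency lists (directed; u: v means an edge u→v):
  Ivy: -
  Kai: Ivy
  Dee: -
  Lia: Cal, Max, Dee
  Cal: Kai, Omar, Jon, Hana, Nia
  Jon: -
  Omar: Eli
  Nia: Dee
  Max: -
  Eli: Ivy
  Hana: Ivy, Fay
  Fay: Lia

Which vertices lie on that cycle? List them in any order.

Cal, Fay, Lia, Hana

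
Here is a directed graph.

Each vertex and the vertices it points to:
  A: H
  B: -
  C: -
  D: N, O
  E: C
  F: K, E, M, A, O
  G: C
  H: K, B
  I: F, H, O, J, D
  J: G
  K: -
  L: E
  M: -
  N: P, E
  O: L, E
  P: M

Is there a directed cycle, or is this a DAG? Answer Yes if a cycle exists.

No

DFS with white/gray/black marking, starting from G:
G gray
  C gray
  C black
G black
A gray
  H gray
    K gray
    K black
    B gray
    B black
  H black
A black
D gray
  N gray
    P gray
      M gray
      M black
    P black
    E gray
      E→C: C black — skip
    E black
  N black
  O gray
    L gray
      L→E: E black — skip
    L black
    O→E: E black — skip
  O black
D black
F gray
  F→K: K black — skip
  F→E: E black — skip
  F→M: M black — skip
  F→A: A black — skip
  F→O: O black — skip
F black
I gray
  I→F: F black — skip
  I→H: H black — skip
  I→O: O black — skip
  J gray
    J→G: G black — skip
  J black
  I→D: D black — skip
I black
Every edge goes to a white or black vertex — no back edge, so the graph is acyclic.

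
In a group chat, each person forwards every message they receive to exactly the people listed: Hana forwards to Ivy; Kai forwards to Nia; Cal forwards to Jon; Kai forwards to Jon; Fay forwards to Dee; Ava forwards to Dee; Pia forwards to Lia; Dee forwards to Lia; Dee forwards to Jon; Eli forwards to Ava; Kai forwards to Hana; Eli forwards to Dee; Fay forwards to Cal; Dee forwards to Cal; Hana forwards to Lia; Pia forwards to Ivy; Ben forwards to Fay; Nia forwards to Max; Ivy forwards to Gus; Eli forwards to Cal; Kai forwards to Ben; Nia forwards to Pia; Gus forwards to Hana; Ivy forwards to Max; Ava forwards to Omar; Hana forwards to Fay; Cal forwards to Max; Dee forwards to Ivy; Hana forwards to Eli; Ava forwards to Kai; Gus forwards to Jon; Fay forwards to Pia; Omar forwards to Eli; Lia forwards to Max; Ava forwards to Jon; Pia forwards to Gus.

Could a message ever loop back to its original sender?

DFS with white/gray/black marking, starting from Omar:
Omar gray
  Eli gray
    Cal gray
      Max gray
      Max black
      Jon gray
      Jon black
    Cal black
    Ava gray
      Ava→Omar: Omar is gray → back edge
Back edge found, so a cycle exists: Omar → Eli → Ava → Omar.

Yes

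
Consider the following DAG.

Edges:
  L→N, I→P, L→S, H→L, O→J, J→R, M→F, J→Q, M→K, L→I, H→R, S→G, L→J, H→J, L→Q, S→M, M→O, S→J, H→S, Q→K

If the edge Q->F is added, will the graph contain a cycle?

No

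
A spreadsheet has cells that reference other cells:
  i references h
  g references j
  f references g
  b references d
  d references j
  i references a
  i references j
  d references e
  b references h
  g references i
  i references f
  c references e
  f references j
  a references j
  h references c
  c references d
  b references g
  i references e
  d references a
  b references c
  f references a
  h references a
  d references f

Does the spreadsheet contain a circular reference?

Yes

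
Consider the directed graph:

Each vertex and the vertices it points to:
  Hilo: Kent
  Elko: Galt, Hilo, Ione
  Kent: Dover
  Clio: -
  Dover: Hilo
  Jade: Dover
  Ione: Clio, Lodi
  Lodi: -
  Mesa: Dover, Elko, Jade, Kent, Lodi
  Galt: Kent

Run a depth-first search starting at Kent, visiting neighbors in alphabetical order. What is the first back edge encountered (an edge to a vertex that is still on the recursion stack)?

DFS from Kent (visiting neighbors in alphabetical order); mark gray on enter, black on exit:
Kent gray
  Dover gray
    Hilo gray
      Hilo→Kent: Kent is gray → back edge
First back edge: Hilo → Kent.

Hilo→Kent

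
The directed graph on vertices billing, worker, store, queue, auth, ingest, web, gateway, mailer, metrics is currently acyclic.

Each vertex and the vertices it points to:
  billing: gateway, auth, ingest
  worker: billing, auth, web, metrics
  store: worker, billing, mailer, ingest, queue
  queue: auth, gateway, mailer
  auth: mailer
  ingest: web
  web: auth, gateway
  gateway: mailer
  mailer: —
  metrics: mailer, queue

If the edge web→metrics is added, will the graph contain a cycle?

No

Adding web→metrics creates a cycle iff metrics can already reach web.
Explore from metrics: no path reaches web. The graph stays acyclic.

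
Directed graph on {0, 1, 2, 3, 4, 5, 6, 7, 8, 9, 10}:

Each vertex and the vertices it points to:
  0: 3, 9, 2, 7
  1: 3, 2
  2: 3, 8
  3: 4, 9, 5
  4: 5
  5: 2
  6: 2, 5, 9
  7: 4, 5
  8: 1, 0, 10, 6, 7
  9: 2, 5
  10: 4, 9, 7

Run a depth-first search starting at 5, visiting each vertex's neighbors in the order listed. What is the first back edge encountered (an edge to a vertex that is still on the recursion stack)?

4→5

DFS from 5 (visiting each vertex's neighbors in the order listed); mark gray on enter, black on exit:
5 gray
  2 gray
    3 gray
      4 gray
        4→5: 5 is gray → back edge
First back edge: 4 → 5.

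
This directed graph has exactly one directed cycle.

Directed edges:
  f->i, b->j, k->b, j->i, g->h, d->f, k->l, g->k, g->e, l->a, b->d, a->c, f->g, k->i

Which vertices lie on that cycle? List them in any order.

b, d, f, g, k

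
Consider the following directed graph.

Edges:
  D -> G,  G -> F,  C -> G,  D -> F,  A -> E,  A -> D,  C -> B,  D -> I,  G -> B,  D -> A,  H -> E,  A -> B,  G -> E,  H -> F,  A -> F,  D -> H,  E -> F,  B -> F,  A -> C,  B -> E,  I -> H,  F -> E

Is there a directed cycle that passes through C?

C lies on a cycle iff there is a path from C back to itself.
Exploring from C, it never reaches itself; equivalently, its strongly connected component is a singleton.

No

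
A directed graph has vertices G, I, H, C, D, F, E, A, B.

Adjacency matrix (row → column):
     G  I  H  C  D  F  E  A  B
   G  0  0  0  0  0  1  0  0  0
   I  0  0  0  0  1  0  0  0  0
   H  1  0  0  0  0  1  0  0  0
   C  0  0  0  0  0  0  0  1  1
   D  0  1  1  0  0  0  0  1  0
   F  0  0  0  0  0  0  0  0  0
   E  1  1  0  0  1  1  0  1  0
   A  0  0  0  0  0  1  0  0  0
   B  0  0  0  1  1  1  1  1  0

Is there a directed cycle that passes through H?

H lies on a cycle iff there is a path from H back to itself.
Exploring from H, it never reaches itself; equivalently, its strongly connected component is a singleton.

No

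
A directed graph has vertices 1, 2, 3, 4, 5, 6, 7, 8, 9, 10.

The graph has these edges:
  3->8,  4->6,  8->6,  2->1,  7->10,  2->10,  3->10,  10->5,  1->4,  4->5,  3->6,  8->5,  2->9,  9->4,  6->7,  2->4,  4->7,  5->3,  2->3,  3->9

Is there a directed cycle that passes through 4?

Yes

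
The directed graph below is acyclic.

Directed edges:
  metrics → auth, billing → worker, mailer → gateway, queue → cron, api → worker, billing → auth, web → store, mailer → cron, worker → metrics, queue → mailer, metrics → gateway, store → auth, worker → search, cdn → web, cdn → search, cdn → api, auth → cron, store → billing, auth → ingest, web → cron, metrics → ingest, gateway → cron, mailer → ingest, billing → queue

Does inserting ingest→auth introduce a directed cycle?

Adding ingest→auth creates a cycle iff auth can already reach ingest.
Path from auth: auth → ingest.
So auth → … → ingest → auth is a cycle.

Yes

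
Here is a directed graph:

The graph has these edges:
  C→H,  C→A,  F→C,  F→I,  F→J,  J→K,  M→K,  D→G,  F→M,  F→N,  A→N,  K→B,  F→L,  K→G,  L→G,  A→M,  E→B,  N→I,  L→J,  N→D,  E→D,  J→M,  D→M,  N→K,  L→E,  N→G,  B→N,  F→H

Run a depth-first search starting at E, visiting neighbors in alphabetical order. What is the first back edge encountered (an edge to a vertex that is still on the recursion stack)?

DFS from E (visiting neighbors in alphabetical order); mark gray on enter, black on exit:
E gray
  B gray
    N gray
      D gray
        G gray
        G black
        M gray
          K gray
            K→B: B is gray → back edge
First back edge: K → B.

K->B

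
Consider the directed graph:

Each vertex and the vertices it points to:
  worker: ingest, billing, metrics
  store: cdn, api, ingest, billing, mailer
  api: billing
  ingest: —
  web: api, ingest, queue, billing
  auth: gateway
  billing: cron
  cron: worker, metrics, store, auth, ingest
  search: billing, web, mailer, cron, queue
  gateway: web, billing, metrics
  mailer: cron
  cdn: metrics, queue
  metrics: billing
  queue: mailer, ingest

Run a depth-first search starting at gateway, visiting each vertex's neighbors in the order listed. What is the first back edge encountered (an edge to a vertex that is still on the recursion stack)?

worker->billing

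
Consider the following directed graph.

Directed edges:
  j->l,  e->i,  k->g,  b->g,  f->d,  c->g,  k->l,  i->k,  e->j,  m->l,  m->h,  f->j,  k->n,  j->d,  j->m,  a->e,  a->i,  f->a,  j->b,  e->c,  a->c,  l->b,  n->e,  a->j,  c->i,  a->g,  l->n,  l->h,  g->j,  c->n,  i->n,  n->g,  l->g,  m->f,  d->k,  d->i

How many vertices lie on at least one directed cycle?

13

A vertex is on a directed cycle iff it belongs to a strongly connected component of size ≥ 2 (or has a self-loop).
The vertices on cycles are {a, b, c, d, e, f, g, i, j, k, l, m, n} — 13 in total.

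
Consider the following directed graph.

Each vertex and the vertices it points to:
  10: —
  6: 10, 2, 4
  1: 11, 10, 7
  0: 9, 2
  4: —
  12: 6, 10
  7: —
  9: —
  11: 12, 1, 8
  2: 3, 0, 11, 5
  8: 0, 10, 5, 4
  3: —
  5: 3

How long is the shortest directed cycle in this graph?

2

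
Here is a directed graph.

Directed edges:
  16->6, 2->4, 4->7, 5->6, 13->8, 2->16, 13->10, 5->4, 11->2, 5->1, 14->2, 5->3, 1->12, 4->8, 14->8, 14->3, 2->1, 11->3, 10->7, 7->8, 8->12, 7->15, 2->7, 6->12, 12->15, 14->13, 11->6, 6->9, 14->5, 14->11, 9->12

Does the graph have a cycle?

DFS with white/gray/black marking, starting from 6:
6 gray
  9 gray
    12 gray
      15 gray
      15 black
    12 black
  9 black
  6→12: 12 black — skip
6 black
1 gray
  1→12: 12 black — skip
1 black
2 gray
  4 gray
    8 gray
      8→12: 12 black — skip
    8 black
    7 gray
      7→8: 8 black — skip
      7→15: 15 black — skip
    7 black
  4 black
  16 gray
    16→6: 6 black — skip
  16 black
  2→7: 7 black — skip
  2→1: 1 black — skip
2 black
3 gray
3 black
5 gray
  5→4: 4 black — skip
  5→3: 3 black — skip
  5→6: 6 black — skip
  5→1: 1 black — skip
5 black
10 gray
  10→7: 7 black — skip
10 black
11 gray
  11→2: 2 black — skip
  11→6: 6 black — skip
  11→3: 3 black — skip
11 black
13 gray
  13→10: 10 black — skip
  13→8: 8 black — skip
13 black
14 gray
  14→8: 8 black — skip
  14→3: 3 black — skip
  14→11: 11 black — skip
  14→2: 2 black — skip
  14→13: 13 black — skip
  14→5: 5 black — skip
14 black
Every edge goes to a white or black vertex — no back edge, so the graph is acyclic.

No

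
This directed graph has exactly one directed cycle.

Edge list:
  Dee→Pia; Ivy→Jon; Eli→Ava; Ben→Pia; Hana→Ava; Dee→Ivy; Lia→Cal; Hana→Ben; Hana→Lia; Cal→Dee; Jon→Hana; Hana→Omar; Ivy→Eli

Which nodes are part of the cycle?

Cal, Dee, Ivy, Jon, Lia, Hana

DFS with gray/black marking from Dee:
Dee gray
  Ivy gray
    Jon gray
      Hana gray
        Omar gray
        Omar black
        Lia gray
          Cal gray
            Cal→Dee: Dee is gray → back edge
Back edge closes the cycle Dee → Ivy → Jon → Hana → Lia → Cal → Dee; its vertices are {Cal, Dee, Ivy, Jon, Lia, Hana}.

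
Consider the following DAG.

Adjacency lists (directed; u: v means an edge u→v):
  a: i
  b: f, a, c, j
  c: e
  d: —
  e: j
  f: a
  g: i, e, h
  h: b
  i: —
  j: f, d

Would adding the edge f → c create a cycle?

Yes

Adding f→c creates a cycle iff c can already reach f.
Path from c: c → e → j → f.
So c → … → f → c is a cycle.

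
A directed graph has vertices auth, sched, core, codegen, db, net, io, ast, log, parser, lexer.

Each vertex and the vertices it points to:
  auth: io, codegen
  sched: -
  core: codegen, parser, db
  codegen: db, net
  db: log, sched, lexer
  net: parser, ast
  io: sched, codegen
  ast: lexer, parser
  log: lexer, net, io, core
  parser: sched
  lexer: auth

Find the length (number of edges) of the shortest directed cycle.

3

For each vertex v, BFS finds the shortest path from v back to v.
The shortest such closed walk is log → core → db → log, length 3.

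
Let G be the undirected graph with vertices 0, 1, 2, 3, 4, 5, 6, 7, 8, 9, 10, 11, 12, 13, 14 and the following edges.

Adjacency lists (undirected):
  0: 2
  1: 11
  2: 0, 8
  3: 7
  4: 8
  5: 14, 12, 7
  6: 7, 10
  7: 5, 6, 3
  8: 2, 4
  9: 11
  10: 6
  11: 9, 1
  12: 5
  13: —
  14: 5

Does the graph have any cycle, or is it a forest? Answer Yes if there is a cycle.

DFS, tracking each vertex's parent; an edge to a visited non-parent vertex closes a cycle.
Start from 9:
visit 9 (parent –)
  visit 11 (parent 9)
    11–9: parent, skip
    visit 1 (parent 11)
      1–11: parent, skip
visit 0 (parent –)
  visit 2 (parent 0)
    2–0: parent, skip
    visit 8 (parent 2)
      8–2: parent, skip
      visit 4 (parent 8)
        4–8: parent, skip
visit 3 (parent –)
  visit 7 (parent 3)
    visit 5 (parent 7)
      visit 14 (parent 5)
        14–5: parent, skip
      visit 12 (parent 5)
        12–5: parent, skip
      5–7: parent, skip
    visit 6 (parent 7)
      6–7: parent, skip
      visit 10 (parent 6)
        10–6: parent, skip
    7–3: parent, skip
visit 13 (parent –)
No non-parent visited neighbor found — the graph is a forest.

No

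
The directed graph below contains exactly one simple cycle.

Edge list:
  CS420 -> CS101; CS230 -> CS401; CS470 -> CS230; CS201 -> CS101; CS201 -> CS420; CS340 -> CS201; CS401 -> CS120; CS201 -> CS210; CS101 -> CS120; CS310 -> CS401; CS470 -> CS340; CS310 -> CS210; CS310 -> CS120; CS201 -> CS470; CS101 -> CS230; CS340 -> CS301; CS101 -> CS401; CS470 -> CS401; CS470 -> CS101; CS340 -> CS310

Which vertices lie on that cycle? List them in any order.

CS201, CS340, CS470

DFS with gray/black marking from CS340:
CS340 gray
  CS201 gray
    CS210 gray
    CS210 black
    CS470 gray
      CS101 gray
        CS120 gray
        CS120 black
        CS401 gray
          CS401→CS120: CS120 black — skip
        CS401 black
        CS230 gray
          CS230→CS401: CS401 black — skip
        CS230 black
      CS101 black
      CS470→CS401: CS401 black — skip
      CS470→CS230: CS230 black — skip
      CS470→CS340: CS340 is gray → back edge
Back edge closes the cycle CS340 → CS201 → CS470 → CS340; its vertices are {CS201, CS340, CS470}.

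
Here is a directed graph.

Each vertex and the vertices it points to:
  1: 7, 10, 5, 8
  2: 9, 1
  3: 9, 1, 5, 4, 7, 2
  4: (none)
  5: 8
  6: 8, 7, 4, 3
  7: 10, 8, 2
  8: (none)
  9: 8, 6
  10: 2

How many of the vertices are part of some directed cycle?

A vertex is on a directed cycle iff it belongs to a strongly connected component of size ≥ 2 (or has a self-loop).
The vertices on cycles are {1, 2, 3, 6, 7, 9, 10} — 7 in total.

7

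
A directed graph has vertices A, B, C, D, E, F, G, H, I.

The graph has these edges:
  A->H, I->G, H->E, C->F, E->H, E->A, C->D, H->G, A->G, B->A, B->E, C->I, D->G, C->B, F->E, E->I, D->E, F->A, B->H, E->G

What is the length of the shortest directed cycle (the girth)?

2

For each vertex v, BFS finds the shortest path from v back to v.
The shortest such closed walk is H → E → H, length 2.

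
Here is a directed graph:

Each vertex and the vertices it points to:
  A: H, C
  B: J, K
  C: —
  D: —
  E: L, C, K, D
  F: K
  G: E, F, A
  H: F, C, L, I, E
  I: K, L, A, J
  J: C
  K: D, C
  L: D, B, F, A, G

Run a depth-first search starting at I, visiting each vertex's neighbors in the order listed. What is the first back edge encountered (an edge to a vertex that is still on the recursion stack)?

DFS from I (visiting each vertex's neighbors in the order listed); mark gray on enter, black on exit:
I gray
  K gray
    D gray
    D black
    C gray
    C black
  K black
  L gray
    L→D: D black — skip
    B gray
      J gray
        J→C: C black — skip
      J black
      B→K: K black — skip
    B black
    F gray
      F→K: K black — skip
    F black
    A gray
      H gray
        H→F: F black — skip
        H→C: C black — skip
        H→L: L is gray → back edge
First back edge: H → L.

H→L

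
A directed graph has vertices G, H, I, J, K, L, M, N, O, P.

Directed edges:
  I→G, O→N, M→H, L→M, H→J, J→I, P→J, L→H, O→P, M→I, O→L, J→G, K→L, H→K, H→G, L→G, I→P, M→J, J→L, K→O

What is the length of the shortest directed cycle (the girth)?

For each vertex v, BFS finds the shortest path from v back to v.
The shortest such closed walk is L → H → J → L, length 3.

3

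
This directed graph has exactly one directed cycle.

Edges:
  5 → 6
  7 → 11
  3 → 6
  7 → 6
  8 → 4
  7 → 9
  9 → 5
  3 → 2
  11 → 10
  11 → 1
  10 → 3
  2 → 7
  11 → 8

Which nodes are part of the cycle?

2, 3, 7, 10, 11

DFS with gray/black marking from 7:
7 gray
  11 gray
    8 gray
      4 gray
      4 black
    8 black
    1 gray
    1 black
    10 gray
      3 gray
        2 gray
          2→7: 7 is gray → back edge
Back edge closes the cycle 7 → 11 → 10 → 3 → 2 → 7; its vertices are {2, 3, 7, 10, 11}.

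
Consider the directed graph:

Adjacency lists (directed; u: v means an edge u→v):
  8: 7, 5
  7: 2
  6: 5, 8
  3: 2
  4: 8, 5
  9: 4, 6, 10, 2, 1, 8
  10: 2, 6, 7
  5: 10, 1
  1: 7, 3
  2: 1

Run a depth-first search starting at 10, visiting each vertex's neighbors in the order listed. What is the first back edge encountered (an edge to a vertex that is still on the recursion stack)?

DFS from 10 (visiting each vertex's neighbors in the order listed); mark gray on enter, black on exit:
10 gray
  2 gray
    1 gray
      7 gray
        7→2: 2 is gray → back edge
First back edge: 7 → 2.

7→2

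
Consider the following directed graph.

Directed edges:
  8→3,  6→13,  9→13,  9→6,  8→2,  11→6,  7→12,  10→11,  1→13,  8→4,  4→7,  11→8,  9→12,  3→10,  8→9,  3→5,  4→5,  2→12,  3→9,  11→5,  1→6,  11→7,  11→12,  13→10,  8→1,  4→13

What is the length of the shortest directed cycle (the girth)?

4

For each vertex v, BFS finds the shortest path from v back to v.
The shortest such closed walk is 8 → 3 → 10 → 11 → 8, length 4.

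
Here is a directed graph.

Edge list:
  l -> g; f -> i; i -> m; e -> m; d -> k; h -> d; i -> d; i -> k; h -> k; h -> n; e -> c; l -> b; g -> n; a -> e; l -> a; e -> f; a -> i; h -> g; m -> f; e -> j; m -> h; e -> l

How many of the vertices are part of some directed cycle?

6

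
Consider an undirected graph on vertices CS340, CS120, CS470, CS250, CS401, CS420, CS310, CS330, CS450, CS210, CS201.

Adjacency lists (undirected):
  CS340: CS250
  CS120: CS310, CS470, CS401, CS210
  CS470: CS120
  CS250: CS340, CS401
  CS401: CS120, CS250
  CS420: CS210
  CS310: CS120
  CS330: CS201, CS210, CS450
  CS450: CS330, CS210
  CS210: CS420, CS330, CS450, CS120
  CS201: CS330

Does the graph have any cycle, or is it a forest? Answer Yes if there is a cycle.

Yes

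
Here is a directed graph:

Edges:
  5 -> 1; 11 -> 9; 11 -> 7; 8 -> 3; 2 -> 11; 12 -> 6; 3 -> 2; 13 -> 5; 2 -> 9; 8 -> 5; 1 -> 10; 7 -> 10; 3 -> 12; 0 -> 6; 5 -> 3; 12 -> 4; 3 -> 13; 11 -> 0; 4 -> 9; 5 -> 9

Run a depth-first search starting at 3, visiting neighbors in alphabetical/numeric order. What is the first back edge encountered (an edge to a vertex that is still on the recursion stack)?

DFS from 3 (visiting neighbors in alphabetical/numeric order); mark gray on enter, black on exit:
3 gray
  2 gray
    9 gray
    9 black
    11 gray
      0 gray
        6 gray
        6 black
      0 black
      7 gray
        10 gray
        10 black
      7 black
      11→9: 9 black — skip
    11 black
  2 black
  12 gray
    4 gray
      4→9: 9 black — skip
    4 black
    12→6: 6 black — skip
  12 black
  13 gray
    5 gray
      1 gray
        1→10: 10 black — skip
      1 black
      5→3: 3 is gray → back edge
First back edge: 5 → 3.

5→3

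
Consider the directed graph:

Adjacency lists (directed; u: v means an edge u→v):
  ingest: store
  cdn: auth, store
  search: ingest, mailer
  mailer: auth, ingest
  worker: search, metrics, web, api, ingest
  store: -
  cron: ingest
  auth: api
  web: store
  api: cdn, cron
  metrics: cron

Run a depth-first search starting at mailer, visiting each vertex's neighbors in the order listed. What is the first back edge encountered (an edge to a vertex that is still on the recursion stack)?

DFS from mailer (visiting each vertex's neighbors in the order listed); mark gray on enter, black on exit:
mailer gray
  auth gray
    api gray
      cdn gray
        cdn→auth: auth is gray → back edge
First back edge: cdn → auth.

cdn->auth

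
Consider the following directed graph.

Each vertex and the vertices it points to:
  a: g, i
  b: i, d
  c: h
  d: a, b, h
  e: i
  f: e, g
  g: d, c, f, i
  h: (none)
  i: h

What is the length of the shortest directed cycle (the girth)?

For each vertex v, BFS finds the shortest path from v back to v.
The shortest such closed walk is g → f → g, length 2.

2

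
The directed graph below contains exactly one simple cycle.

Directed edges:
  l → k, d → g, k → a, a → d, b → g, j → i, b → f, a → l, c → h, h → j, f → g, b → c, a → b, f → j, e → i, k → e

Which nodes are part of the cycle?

DFS with gray/black marking from a:
a gray
  d gray
    g gray
    g black
  d black
  l gray
    k gray
      e gray
        i gray
        i black
      e black
      k→a: a is gray → back edge
Back edge closes the cycle a → l → k → a; its vertices are {a, k, l}.

a, k, l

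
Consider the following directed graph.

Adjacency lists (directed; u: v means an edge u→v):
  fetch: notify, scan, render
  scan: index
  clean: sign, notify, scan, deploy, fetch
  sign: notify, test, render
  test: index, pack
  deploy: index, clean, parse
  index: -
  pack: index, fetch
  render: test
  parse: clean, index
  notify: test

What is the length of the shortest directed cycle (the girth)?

2

For each vertex v, BFS finds the shortest path from v back to v.
The shortest such closed walk is clean → deploy → clean, length 2.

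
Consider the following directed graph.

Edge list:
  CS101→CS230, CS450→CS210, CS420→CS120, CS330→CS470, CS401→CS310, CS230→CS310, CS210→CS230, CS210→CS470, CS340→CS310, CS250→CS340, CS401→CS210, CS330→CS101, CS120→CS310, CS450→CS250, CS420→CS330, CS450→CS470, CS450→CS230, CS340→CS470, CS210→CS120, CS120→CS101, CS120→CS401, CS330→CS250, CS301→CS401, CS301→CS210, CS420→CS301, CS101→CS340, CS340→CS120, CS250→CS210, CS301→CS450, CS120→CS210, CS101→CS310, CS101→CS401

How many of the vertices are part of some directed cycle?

5

A vertex is on a directed cycle iff it belongs to a strongly connected component of size ≥ 2 (or has a self-loop).
The vertices on cycles are {CS101, CS120, CS210, CS340, CS401} — 5 in total.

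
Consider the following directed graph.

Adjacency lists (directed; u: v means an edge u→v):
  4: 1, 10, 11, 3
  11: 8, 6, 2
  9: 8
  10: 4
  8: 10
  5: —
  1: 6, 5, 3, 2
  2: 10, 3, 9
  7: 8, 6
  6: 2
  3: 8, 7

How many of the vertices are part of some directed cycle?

10

A vertex is on a directed cycle iff it belongs to a strongly connected component of size ≥ 2 (or has a self-loop).
The vertices on cycles are {1, 2, 3, 4, 6, 7, 8, 9, 10, 11} — 10 in total.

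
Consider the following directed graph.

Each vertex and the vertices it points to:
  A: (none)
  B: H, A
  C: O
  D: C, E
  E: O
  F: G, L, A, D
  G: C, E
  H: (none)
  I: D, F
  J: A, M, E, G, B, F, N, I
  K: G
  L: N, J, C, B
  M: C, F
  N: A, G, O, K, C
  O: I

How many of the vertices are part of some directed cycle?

12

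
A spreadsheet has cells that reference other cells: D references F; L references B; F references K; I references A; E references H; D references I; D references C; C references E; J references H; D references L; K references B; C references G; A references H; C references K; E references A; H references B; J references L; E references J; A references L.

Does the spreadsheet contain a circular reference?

No

DFS with white/gray/black marking, starting from G:
G gray
G black
J gray
  L gray
    B gray
    B black
  L black
  H gray
    H→B: B black — skip
  H black
J black
F gray
  K gray
    K→B: B black — skip
  K black
F black
E gray
  E→H: H black — skip
  A gray
    A→L: L black — skip
    A→H: H black — skip
  A black
  E→J: J black — skip
E black
C gray
  C→G: G black — skip
  C→K: K black — skip
  C→E: E black — skip
C black
I gray
  I→A: A black — skip
I black
D gray
  D→I: I black — skip
  D→F: F black — skip
  D→C: C black — skip
  D→L: L black — skip
D black
Every edge goes to a white or black vertex — no back edge, so the graph is acyclic.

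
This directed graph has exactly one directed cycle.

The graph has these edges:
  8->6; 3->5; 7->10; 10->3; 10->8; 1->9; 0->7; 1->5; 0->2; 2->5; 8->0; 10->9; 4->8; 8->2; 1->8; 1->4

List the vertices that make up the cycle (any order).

0, 7, 8, 10

DFS with gray/black marking from 8:
8 gray
  0 gray
    7 gray
      10 gray
        3 gray
          5 gray
          5 black
        3 black
        10→8: 8 is gray → back edge
Back edge closes the cycle 8 → 0 → 7 → 10 → 8; its vertices are {0, 7, 8, 10}.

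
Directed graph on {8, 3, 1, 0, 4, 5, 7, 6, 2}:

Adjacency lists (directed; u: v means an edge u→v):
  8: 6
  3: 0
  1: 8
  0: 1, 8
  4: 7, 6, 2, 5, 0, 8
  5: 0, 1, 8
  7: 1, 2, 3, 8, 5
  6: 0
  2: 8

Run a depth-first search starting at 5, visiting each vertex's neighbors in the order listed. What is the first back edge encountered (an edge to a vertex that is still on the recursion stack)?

6→0

DFS from 5 (visiting each vertex's neighbors in the order listed); mark gray on enter, black on exit:
5 gray
  0 gray
    1 gray
      8 gray
        6 gray
          6→0: 0 is gray → back edge
First back edge: 6 → 0.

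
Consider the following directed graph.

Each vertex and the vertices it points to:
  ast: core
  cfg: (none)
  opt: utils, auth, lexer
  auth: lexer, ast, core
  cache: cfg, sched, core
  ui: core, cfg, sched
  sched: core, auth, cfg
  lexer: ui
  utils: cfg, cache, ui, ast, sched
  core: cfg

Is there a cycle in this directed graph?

Yes

DFS with white/gray/black marking, starting from utils:
utils gray
  cfg gray
  cfg black
  cache gray
    cache→cfg: cfg black — skip
    sched gray
      core gray
        core→cfg: cfg black — skip
      core black
      auth gray
        lexer gray
          ui gray
            ui→core: core black — skip
            ui→cfg: cfg black — skip
            ui→sched: sched is gray → back edge
Back edge found, so a cycle exists: sched → auth → lexer → ui → sched.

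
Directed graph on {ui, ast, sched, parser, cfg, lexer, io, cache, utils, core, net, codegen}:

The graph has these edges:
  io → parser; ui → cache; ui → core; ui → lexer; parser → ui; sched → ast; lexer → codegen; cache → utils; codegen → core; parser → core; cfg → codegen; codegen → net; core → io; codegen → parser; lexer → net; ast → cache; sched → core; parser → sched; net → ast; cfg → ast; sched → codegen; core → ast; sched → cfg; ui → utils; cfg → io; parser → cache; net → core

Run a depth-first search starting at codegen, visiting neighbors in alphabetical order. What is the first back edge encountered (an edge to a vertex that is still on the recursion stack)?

DFS from codegen (visiting neighbors in alphabetical order); mark gray on enter, black on exit:
codegen gray
  core gray
    ast gray
      cache gray
        utils gray
        utils black
      cache black
    ast black
    io gray
      parser gray
        parser→cache: cache black — skip
        parser→core: core is gray → back edge
First back edge: parser → core.

parser→core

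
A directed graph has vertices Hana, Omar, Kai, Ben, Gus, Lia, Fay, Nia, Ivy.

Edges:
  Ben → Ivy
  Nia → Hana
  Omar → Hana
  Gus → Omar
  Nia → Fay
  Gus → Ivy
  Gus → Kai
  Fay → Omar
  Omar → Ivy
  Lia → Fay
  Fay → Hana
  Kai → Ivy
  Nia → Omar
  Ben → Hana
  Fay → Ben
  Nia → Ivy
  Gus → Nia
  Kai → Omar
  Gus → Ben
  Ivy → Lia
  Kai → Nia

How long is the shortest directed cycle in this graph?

For each vertex v, BFS finds the shortest path from v back to v.
The shortest such closed walk is Ben → Ivy → Lia → Fay → Ben, length 4.

4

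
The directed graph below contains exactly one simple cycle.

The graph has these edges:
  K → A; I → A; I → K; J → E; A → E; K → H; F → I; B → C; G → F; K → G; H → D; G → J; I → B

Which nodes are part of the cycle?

DFS with gray/black marking from K:
K gray
  G gray
    J gray
      E gray
      E black
    J black
    F gray
      I gray
        B gray
          C gray
          C black
        B black
        A gray
          A→E: E black — skip
        A black
        I→K: K is gray → back edge
Back edge closes the cycle K → G → F → I → K; its vertices are {F, G, I, K}.

F, G, I, K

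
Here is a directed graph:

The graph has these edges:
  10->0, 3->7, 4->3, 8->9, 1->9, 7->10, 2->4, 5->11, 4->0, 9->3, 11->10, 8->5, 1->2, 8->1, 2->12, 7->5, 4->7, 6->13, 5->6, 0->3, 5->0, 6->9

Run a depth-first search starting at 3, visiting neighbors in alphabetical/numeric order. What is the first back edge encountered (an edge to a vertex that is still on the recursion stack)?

DFS from 3 (visiting neighbors in alphabetical/numeric order); mark gray on enter, black on exit:
3 gray
  7 gray
    5 gray
      0 gray
        0→3: 3 is gray → back edge
First back edge: 0 → 3.

0->3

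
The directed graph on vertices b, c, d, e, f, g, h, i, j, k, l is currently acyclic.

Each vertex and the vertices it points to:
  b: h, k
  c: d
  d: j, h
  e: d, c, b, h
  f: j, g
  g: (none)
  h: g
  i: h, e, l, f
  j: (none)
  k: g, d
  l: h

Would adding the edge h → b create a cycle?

Adding h→b creates a cycle iff b can already reach h.
Path from b: b → h.
So b → … → h → b is a cycle.

Yes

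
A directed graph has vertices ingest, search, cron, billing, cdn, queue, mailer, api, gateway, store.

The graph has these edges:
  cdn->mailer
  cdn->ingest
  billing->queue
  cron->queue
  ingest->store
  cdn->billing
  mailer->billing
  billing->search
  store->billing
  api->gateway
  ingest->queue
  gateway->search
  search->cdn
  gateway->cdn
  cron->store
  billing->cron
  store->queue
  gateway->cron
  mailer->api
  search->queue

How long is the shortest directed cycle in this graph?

For each vertex v, BFS finds the shortest path from v back to v.
The shortest such closed walk is cdn → billing → search → cdn, length 3.

3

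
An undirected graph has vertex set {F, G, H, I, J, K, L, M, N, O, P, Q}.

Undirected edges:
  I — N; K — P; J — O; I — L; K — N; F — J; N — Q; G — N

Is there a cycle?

DFS, tracking each vertex's parent; an edge to a visited non-parent vertex closes a cycle.
Start from P:
visit P (parent –)
  visit K (parent P)
    visit N (parent K)
      visit Q (parent N)
        Q–N: parent, skip
      visit G (parent N)
        G–N: parent, skip
      visit I (parent N)
        visit L (parent I)
          L–I: parent, skip
        I–N: parent, skip
      N–K: parent, skip
    K–P: parent, skip
visit F (parent –)
  visit J (parent F)
    J–F: parent, skip
    visit O (parent J)
      O–J: parent, skip
visit H (parent –)
visit M (parent –)
No non-parent visited neighbor found — the graph is a forest.

No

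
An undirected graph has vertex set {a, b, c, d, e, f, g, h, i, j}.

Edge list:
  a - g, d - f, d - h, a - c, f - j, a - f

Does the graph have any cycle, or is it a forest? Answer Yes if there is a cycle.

No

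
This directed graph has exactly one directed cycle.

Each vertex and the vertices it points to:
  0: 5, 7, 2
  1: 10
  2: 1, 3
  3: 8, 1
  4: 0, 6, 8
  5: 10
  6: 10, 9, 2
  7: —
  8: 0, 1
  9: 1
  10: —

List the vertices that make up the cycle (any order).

DFS with gray/black marking from 8:
8 gray
  0 gray
    5 gray
      10 gray
      10 black
    5 black
    7 gray
    7 black
    2 gray
      1 gray
        1→10: 10 black — skip
      1 black
      3 gray
        3→8: 8 is gray → back edge
Back edge closes the cycle 8 → 0 → 2 → 3 → 8; its vertices are {0, 2, 3, 8}.

0, 2, 3, 8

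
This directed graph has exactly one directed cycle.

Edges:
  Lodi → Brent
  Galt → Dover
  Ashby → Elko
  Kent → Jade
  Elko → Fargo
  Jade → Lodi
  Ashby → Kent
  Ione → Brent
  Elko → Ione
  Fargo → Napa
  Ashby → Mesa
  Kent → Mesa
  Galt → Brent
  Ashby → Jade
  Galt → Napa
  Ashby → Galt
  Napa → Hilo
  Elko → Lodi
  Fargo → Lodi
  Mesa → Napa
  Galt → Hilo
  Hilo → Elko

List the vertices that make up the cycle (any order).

Elko, Hilo, Napa, Fargo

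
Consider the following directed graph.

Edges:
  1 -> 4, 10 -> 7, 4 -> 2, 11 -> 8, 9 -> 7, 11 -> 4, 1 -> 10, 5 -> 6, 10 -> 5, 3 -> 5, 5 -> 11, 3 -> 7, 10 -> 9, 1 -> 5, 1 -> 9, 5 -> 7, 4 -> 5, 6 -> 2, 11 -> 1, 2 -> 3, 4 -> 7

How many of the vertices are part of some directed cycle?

8

A vertex is on a directed cycle iff it belongs to a strongly connected component of size ≥ 2 (or has a self-loop).
The vertices on cycles are {1, 2, 3, 4, 5, 6, 10, 11} — 8 in total.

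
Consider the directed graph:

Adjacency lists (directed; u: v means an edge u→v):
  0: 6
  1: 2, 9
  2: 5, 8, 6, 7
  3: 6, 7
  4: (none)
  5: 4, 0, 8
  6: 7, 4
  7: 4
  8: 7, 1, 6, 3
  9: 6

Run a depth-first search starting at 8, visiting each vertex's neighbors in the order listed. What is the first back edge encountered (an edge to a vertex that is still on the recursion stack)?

DFS from 8 (visiting each vertex's neighbors in the order listed); mark gray on enter, black on exit:
8 gray
  7 gray
    4 gray
    4 black
  7 black
  1 gray
    2 gray
      5 gray
        5→4: 4 black — skip
        0 gray
          6 gray
            6→7: 7 black — skip
            6→4: 4 black — skip
          6 black
        0 black
        5→8: 8 is gray → back edge
First back edge: 5 → 8.

5→8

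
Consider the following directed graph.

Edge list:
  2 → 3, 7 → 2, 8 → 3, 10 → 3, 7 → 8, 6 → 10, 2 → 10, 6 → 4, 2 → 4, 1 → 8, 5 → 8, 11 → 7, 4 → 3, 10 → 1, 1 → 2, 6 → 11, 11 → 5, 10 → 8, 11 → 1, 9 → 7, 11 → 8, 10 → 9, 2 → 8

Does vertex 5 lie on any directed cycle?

No

5 lies on a cycle iff there is a path from 5 back to itself.
Exploring from 5, it never reaches itself; equivalently, its strongly connected component is a singleton.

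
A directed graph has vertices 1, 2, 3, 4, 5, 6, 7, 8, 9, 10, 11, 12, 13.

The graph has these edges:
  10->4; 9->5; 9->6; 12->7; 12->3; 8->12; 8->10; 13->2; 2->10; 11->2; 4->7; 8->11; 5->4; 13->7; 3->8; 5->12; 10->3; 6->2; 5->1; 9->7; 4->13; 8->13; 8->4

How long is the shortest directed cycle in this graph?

3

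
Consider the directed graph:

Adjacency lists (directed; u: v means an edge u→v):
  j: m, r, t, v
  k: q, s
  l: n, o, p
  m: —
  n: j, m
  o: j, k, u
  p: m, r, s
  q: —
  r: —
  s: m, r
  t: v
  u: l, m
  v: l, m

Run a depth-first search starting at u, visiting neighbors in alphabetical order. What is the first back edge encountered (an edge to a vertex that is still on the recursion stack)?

v->l

DFS from u (visiting neighbors in alphabetical order); mark gray on enter, black on exit:
u gray
  l gray
    n gray
      j gray
        m gray
        m black
        r gray
        r black
        t gray
          v gray
            v→l: l is gray → back edge
First back edge: v → l.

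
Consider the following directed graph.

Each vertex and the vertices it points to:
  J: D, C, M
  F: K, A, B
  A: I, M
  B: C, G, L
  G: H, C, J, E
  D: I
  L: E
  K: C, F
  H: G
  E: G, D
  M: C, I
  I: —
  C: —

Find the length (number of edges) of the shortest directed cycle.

2

For each vertex v, BFS finds the shortest path from v back to v.
The shortest such closed walk is K → F → K, length 2.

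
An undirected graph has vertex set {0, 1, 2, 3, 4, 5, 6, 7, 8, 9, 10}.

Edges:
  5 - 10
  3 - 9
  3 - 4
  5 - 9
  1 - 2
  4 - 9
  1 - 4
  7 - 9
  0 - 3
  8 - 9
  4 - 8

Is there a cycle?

Yes

DFS, tracking each vertex's parent; an edge to a visited non-parent vertex closes a cycle.
Start from 4:
visit 4 (parent –)
  visit 8 (parent 4)
    8–4: parent, skip
    visit 9 (parent 8)
      visit 3 (parent 9)
        3–9: parent, skip
        visit 0 (parent 3)
          0–3: parent, skip
        3–4: 4 visited and ≠ parent → cycle
Cycle: 4 – 8 – 9 – 3 – 4.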